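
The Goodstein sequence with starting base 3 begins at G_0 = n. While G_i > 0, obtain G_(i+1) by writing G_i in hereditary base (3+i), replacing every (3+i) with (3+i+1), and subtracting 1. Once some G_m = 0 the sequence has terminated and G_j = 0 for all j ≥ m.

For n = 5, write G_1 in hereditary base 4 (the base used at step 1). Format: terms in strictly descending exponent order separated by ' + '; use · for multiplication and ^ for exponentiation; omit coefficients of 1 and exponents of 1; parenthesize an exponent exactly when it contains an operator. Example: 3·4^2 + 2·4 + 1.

4 + 1

G_0=5  [base 3] 3 + 2  →[3↦4]→  4 + 2 = 6  −1 ⇒ G_1=5
G_1=5  [base 4] 4 + 1  →[4↦5]→  5 + 1 = 6  −1 ⇒ G_2=5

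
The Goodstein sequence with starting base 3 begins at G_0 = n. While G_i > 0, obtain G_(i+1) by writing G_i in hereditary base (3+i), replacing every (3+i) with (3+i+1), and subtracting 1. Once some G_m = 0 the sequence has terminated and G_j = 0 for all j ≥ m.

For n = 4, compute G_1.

4

i=0: 4 = 3 + 1 (b=3); 3→4: 4 + 1 = 5; 5−1 = 4
i=1: 4 = 4 (b=4); 4→5: 5 = 5; 5−1 = 4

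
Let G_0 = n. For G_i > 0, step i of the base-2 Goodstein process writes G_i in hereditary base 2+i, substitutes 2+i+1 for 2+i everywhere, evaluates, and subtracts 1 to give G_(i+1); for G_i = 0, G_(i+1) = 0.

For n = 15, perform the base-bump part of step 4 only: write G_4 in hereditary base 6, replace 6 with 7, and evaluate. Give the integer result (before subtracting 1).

i=0: 15 = 2^(2 + 1) + 2^2 + 2 + 1 (b=2); 2→3: 3^(3 + 1) + 3^3 + 3 + 1 = 112; 112−1 = 111
i=1: 111 = 3^(3 + 1) + 3^3 + 3 (b=3); 3→4: 4^(4 + 1) + 4^4 + 4 = 1284; 1284−1 = 1283
i=2: 1283 = 4^(4 + 1) + 4^4 + 3 (b=4); 4→5: 5^(5 + 1) + 5^5 + 3 = 18753; 18753−1 = 18752
i=3: 18752 = 5^(5 + 1) + 5^5 + 2 (b=5); 5→6: 6^(6 + 1) + 6^6 + 2 = 326594; 326594−1 = 326593
i=4: 326593 = 6^(6 + 1) + 6^6 + 1 (b=6); 6→7: 7^(7 + 1) + 7^7 + 1 = 6588345; 6588345−1 = 6588344

6588345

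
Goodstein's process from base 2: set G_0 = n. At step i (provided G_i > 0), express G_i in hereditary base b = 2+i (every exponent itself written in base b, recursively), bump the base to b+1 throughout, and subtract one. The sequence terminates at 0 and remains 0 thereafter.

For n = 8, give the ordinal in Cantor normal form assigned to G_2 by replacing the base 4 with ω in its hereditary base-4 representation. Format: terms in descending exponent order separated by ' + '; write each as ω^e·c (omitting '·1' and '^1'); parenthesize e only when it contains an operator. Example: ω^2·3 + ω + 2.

ω^ω·2 + ω^2·2 + ω·2 + 1

G_0 = 8. HB_2(8) = 2^(2 + 1). Bump = 81. G_1 = 80.
G_1 = 80. HB_3(80) = 2·3^3 + 2·3^2 + 2·3 + 2. Bump = 554. G_2 = 553.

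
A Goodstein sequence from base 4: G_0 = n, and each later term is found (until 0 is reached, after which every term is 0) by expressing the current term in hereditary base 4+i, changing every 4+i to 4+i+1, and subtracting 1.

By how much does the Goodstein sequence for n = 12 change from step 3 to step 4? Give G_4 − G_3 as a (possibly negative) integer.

1

step 0: 12 = 3·4; sub 5 for 4: 3·5; = 15; G_1 = 15−1 = 14
step 1: 14 = 2·5 + 4; sub 6 for 5: 2·6 + 4; = 16; G_2 = 16−1 = 15
step 2: 15 = 2·6 + 3; sub 7 for 6: 2·7 + 3; = 17; G_3 = 17−1 = 16
step 3: 16 = 2·7 + 2; sub 8 for 7: 2·8 + 2; = 18; G_4 = 18−1 = 17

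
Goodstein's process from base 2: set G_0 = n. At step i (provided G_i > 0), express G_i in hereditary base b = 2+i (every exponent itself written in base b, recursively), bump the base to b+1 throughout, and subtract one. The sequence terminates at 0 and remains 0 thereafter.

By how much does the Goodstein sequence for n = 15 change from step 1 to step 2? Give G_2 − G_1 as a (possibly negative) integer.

1172

step 0: 15 = 2^(2 + 1) + 2^2 + 2 + 1; sub 3 for 2: 3^(3 + 1) + 3^3 + 3 + 1; = 112; G_1 = 112−1 = 111
step 1: 111 = 3^(3 + 1) + 3^3 + 3; sub 4 for 3: 4^(4 + 1) + 4^4 + 4; = 1284; G_2 = 1284−1 = 1283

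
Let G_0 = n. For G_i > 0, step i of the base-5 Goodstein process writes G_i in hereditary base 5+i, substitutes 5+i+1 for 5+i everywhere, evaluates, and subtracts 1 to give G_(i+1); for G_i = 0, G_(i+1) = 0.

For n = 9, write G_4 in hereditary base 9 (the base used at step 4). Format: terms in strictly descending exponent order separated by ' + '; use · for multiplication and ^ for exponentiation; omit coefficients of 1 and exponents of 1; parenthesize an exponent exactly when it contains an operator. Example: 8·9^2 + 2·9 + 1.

G_0 = 9. HB_5(9) = 5 + 4. Bump = 10. G_1 = 9.
G_1 = 9. HB_6(9) = 6 + 3. Bump = 10. G_2 = 9.
G_2 = 9. HB_7(9) = 7 + 2. Bump = 10. G_3 = 9.
G_3 = 9. HB_8(9) = 8 + 1. Bump = 10. G_4 = 9.

9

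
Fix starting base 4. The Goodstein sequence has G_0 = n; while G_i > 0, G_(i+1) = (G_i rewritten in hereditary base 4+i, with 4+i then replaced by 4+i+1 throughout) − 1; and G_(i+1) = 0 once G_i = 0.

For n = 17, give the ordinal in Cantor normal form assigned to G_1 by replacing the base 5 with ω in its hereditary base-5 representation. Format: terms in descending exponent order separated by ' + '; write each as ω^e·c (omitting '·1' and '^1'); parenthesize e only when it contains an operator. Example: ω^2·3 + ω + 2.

ω^2

G_0 = 17. HB_4(17) = 4^2 + 1. Bump = 26. G_1 = 25.
G_1 = 25. HB_5(25) = 5^2. Bump = 36. G_2 = 35.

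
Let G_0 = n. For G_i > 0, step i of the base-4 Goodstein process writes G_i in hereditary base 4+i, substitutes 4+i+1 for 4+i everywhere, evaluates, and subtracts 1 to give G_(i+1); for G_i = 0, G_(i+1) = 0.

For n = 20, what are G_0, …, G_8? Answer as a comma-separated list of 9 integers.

G_0=20  [base 4] 4^2 + 4  →[4↦5]→  5^2 + 5 = 30  −1 ⇒ G_1=29
G_1=29  [base 5] 5^2 + 4  →[5↦6]→  6^2 + 4 = 40  −1 ⇒ G_2=39
G_2=39  [base 6] 6^2 + 3  →[6↦7]→  7^2 + 3 = 52  −1 ⇒ G_3=51
G_3=51  [base 7] 7^2 + 2  →[7↦8]→  8^2 + 2 = 66  −1 ⇒ G_4=65
G_4=65  [base 8] 8^2 + 1  →[8↦9]→  9^2 + 1 = 82  −1 ⇒ G_5=81
G_5=81  [base 9] 9^2  →[9↦10]→  10^2 = 100  −1 ⇒ G_6=99
G_6=99  [base 10] 9·10 + 9  →[10↦11]→  9·11 + 9 = 108  −1 ⇒ G_7=107
G_7=107  [base 11] 9·11 + 8  →[11↦12]→  9·12 + 8 = 116  −1 ⇒ G_8=115

20, 29, 39, 51, 65, 81, 99, 107, 115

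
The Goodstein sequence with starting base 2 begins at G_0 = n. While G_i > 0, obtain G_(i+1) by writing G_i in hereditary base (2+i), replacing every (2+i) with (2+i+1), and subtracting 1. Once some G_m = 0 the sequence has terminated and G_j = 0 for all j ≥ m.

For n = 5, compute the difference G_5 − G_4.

422

G_0 = 5. HB_2(5) = 2^2 + 1. Bump = 28. G_1 = 27.
G_1 = 27. HB_3(27) = 3^3. Bump = 256. G_2 = 255.
G_2 = 255. HB_4(255) = 3·4^3 + 3·4^2 + 3·4 + 3. Bump = 468. G_3 = 467.
G_3 = 467. HB_5(467) = 3·5^3 + 3·5^2 + 3·5 + 2. Bump = 776. G_4 = 775.
G_4 = 775. HB_6(775) = 3·6^3 + 3·6^2 + 3·6 + 1. Bump = 1198. G_5 = 1197.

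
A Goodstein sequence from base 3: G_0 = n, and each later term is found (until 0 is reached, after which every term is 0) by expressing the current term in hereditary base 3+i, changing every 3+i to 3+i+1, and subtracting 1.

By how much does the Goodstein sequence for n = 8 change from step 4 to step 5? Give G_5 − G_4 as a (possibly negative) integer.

0

base 3: 8 = 2·3 + 2; at 4: 2·4 + 2 = 10; next = 9
base 4: 9 = 2·4 + 1; at 5: 2·5 + 1 = 11; next = 10
base 5: 10 = 2·5; at 6: 2·6 = 12; next = 11
base 6: 11 = 6 + 5; at 7: 7 + 5 = 12; next = 11
base 7: 11 = 7 + 4; at 8: 8 + 4 = 12; next = 11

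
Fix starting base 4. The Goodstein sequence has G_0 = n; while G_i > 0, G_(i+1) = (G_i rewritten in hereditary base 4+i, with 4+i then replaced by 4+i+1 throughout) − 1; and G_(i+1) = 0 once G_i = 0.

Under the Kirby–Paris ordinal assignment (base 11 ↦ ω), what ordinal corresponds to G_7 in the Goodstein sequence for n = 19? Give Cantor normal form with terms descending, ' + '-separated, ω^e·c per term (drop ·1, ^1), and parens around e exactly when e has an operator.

ω·7 + 4

step 0: 19 = 4^2 + 3; sub 5 for 4: 5^2 + 3; = 28; G_1 = 28−1 = 27
step 1: 27 = 5^2 + 2; sub 6 for 5: 6^2 + 2; = 38; G_2 = 38−1 = 37
step 2: 37 = 6^2 + 1; sub 7 for 6: 7^2 + 1; = 50; G_3 = 50−1 = 49
step 3: 49 = 7^2; sub 8 for 7: 8^2; = 64; G_4 = 64−1 = 63
step 4: 63 = 7·8 + 7; sub 9 for 8: 7·9 + 7; = 70; G_5 = 70−1 = 69
step 5: 69 = 7·9 + 6; sub 10 for 9: 7·10 + 6; = 76; G_6 = 76−1 = 75
step 6: 75 = 7·10 + 5; sub 11 for 10: 7·11 + 5; = 82; G_7 = 82−1 = 81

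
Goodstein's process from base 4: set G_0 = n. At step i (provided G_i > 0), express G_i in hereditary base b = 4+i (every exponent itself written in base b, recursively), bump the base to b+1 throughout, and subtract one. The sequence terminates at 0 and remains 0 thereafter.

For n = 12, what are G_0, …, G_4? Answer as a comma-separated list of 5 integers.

12, 14, 15, 16, 17

12 —HB4→ 3·4 —bump→ 3·5 = 15 —(−1)→ 14
14 —HB5→ 2·5 + 4 —bump→ 2·6 + 4 = 16 —(−1)→ 15
15 —HB6→ 2·6 + 3 —bump→ 2·7 + 3 = 17 —(−1)→ 16
16 —HB7→ 2·7 + 2 —bump→ 2·8 + 2 = 18 —(−1)→ 17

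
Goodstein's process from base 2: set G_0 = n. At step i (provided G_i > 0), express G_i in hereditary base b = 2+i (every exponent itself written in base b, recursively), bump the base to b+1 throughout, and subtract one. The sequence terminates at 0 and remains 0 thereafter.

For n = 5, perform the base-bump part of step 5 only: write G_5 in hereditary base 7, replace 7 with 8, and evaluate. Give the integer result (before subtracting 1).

step 0: 5 = 2^2 + 1; sub 3 for 2: 3^3 + 1; = 28; G_1 = 28−1 = 27
step 1: 27 = 3^3; sub 4 for 3: 4^4; = 256; G_2 = 256−1 = 255
step 2: 255 = 3·4^3 + 3·4^2 + 3·4 + 3; sub 5 for 4: 3·5^3 + 3·5^2 + 3·5 + 3; = 468; G_3 = 468−1 = 467
step 3: 467 = 3·5^3 + 3·5^2 + 3·5 + 2; sub 6 for 5: 3·6^3 + 3·6^2 + 3·6 + 2; = 776; G_4 = 776−1 = 775
step 4: 775 = 3·6^3 + 3·6^2 + 3·6 + 1; sub 7 for 6: 3·7^3 + 3·7^2 + 3·7 + 1; = 1198; G_5 = 1198−1 = 1197

1752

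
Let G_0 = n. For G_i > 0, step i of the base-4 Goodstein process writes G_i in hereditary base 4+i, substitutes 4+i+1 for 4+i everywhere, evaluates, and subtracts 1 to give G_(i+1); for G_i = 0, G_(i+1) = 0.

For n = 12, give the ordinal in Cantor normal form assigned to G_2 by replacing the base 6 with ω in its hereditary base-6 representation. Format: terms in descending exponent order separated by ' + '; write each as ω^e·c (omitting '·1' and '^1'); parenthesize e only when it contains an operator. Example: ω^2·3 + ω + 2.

12 —HB4→ 3·4 —bump→ 3·5 = 15 —(−1)→ 14
14 —HB5→ 2·5 + 4 —bump→ 2·6 + 4 = 16 —(−1)→ 15
15 —HB6→ 2·6 + 3 —bump→ 2·7 + 3 = 17 —(−1)→ 16

ω·2 + 3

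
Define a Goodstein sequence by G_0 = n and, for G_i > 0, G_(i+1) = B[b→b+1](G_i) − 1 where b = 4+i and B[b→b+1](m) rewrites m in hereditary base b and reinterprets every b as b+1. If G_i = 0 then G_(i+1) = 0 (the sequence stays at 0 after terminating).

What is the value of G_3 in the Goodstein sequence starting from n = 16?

30

G_0 = 16. HB_4(16) = 4^2. Bump = 25. G_1 = 24.
G_1 = 24. HB_5(24) = 4·5 + 4. Bump = 28. G_2 = 27.
G_2 = 27. HB_6(27) = 4·6 + 3. Bump = 31. G_3 = 30.
G_3 = 30. HB_7(30) = 4·7 + 2. Bump = 34. G_4 = 33.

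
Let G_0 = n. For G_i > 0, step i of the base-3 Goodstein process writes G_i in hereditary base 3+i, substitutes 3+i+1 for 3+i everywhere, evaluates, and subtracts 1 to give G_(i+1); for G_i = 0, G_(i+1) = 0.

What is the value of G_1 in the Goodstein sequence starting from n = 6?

7

6 —HB3→ 2·3 —bump→ 2·4 = 8 —(−1)→ 7
7 —HB4→ 4 + 3 —bump→ 5 + 3 = 8 —(−1)→ 7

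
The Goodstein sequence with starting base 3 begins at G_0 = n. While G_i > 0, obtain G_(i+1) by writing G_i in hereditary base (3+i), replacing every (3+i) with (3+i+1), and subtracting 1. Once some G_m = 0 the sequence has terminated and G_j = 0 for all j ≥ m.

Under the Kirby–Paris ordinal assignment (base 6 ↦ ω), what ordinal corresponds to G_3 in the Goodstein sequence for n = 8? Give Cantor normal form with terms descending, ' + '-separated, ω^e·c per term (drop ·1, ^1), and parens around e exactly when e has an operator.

step 0: 8 = 2·3 + 2; sub 4 for 3: 2·4 + 2; = 10; G_1 = 10−1 = 9
step 1: 9 = 2·4 + 1; sub 5 for 4: 2·5 + 1; = 11; G_2 = 11−1 = 10
step 2: 10 = 2·5; sub 6 for 5: 2·6; = 12; G_3 = 12−1 = 11
step 3: 11 = 6 + 5; sub 7 for 6: 7 + 5; = 12; G_4 = 12−1 = 11

ω + 5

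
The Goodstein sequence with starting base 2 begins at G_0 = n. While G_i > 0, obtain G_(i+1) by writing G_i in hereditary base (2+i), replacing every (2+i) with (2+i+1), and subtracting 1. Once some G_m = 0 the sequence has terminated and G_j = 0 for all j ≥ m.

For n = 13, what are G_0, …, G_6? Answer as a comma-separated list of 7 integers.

i=0: 13 = 2^(2 + 1) + 2^2 + 1 (b=2); 2→3: 3^(3 + 1) + 3^3 + 1 = 109; 109−1 = 108
i=1: 108 = 3^(3 + 1) + 3^3 (b=3); 3→4: 4^(4 + 1) + 4^4 = 1280; 1280−1 = 1279
i=2: 1279 = 4^(4 + 1) + 3·4^3 + 3·4^2 + 3·4 + 3 (b=4); 4→5: 5^(5 + 1) + 3·5^3 + 3·5^2 + 3·5 + 3 = 16093; 16093−1 = 16092
i=3: 16092 = 5^(5 + 1) + 3·5^3 + 3·5^2 + 3·5 + 2 (b=5); 5→6: 6^(6 + 1) + 3·6^3 + 3·6^2 + 3·6 + 2 = 280712; 280712−1 = 280711
i=4: 280711 = 6^(6 + 1) + 3·6^3 + 3·6^2 + 3·6 + 1 (b=6); 6→7: 7^(7 + 1) + 3·7^3 + 3·7^2 + 3·7 + 1 = 5765999; 5765999−1 = 5765998
i=5: 5765998 = 7^(7 + 1) + 3·7^3 + 3·7^2 + 3·7 (b=7); 7→8: 8^(8 + 1) + 3·8^3 + 3·8^2 + 3·8 = 134219480; 134219480−1 = 134219479

13, 108, 1279, 16092, 280711, 5765998, 134219479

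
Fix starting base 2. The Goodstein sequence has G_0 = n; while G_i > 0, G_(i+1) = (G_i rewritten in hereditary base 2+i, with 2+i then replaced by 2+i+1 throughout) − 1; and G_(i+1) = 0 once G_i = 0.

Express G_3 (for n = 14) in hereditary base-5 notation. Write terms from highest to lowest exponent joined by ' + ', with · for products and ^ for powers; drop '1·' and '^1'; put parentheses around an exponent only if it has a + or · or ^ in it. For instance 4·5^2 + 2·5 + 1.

5^(5 + 1) + 5^5

G_0 = 14. HB_2(14) = 2^(2 + 1) + 2^2 + 2. Bump = 111. G_1 = 110.
G_1 = 110. HB_3(110) = 3^(3 + 1) + 3^3 + 2. Bump = 1282. G_2 = 1281.
G_2 = 1281. HB_4(1281) = 4^(4 + 1) + 4^4 + 1. Bump = 18751. G_3 = 18750.
G_3 = 18750. HB_5(18750) = 5^(5 + 1) + 5^5. Bump = 326592. G_4 = 326591.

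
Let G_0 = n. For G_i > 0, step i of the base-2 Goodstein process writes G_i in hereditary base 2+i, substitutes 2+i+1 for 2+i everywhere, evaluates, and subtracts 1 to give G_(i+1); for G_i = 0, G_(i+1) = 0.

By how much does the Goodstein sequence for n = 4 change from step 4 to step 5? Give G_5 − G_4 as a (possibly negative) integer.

26

i=0: 4 = 2^2 (b=2); 2→3: 3^3 = 27; 27−1 = 26
i=1: 26 = 2·3^2 + 2·3 + 2 (b=3); 3→4: 2·4^2 + 2·4 + 2 = 42; 42−1 = 41
i=2: 41 = 2·4^2 + 2·4 + 1 (b=4); 4→5: 2·5^2 + 2·5 + 1 = 61; 61−1 = 60
i=3: 60 = 2·5^2 + 2·5 (b=5); 5→6: 2·6^2 + 2·6 = 84; 84−1 = 83
i=4: 83 = 2·6^2 + 6 + 5 (b=6); 6→7: 2·7^2 + 7 + 5 = 110; 110−1 = 109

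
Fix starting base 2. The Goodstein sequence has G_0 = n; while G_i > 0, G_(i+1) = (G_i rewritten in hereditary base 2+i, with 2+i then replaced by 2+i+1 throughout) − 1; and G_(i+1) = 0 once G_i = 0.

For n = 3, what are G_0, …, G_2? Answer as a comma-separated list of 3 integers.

3, 3, 3

[0] 3 ≡ 2 + 1 (base 2). Lift 3: 4. −1: 3.
[1] 3 ≡ 3 (base 3). Lift 4: 4. −1: 3.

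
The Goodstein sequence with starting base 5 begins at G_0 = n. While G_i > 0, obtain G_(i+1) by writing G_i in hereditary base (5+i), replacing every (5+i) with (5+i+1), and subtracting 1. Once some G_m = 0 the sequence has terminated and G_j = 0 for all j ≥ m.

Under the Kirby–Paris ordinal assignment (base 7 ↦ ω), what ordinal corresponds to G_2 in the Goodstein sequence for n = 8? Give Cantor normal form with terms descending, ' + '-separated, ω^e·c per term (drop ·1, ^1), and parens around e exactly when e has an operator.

ω + 1

base 5: 8 = 5 + 3; at 6: 6 + 3 = 9; next = 8
base 6: 8 = 6 + 2; at 7: 7 + 2 = 9; next = 8
base 7: 8 = 7 + 1; at 8: 8 + 1 = 9; next = 8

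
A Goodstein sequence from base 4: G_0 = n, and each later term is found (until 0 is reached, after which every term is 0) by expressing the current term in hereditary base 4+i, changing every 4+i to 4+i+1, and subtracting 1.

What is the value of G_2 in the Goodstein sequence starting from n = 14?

(0) 14|_4 = 3·4 + 2 ↦ 3·5 + 2|_5 = 17 ⇒ 16
(1) 16|_5 = 3·5 + 1 ↦ 3·6 + 1|_6 = 19 ⇒ 18
(2) 18|_6 = 3·6 ↦ 3·7|_7 = 21 ⇒ 20

18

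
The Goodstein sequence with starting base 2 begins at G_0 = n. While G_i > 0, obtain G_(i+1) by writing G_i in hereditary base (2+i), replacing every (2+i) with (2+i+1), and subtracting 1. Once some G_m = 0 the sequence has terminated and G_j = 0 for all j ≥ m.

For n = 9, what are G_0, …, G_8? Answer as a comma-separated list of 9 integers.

G_0 = 9. HB_2(9) = 2^(2 + 1) + 1. Bump = 82. G_1 = 81.
G_1 = 81. HB_3(81) = 3^(3 + 1). Bump = 1024. G_2 = 1023.
G_2 = 1023. HB_4(1023) = 3·4^4 + 3·4^3 + 3·4^2 + 3·4 + 3. Bump = 9843. G_3 = 9842.
G_3 = 9842. HB_5(9842) = 3·5^5 + 3·5^3 + 3·5^2 + 3·5 + 2. Bump = 140744. G_4 = 140743.
G_4 = 140743. HB_6(140743) = 3·6^6 + 3·6^3 + 3·6^2 + 3·6 + 1. Bump = 2471827. G_5 = 2471826.
G_5 = 2471826. HB_7(2471826) = 3·7^7 + 3·7^3 + 3·7^2 + 3·7. Bump = 50333400. G_6 = 50333399.
G_6 = 50333399. HB_8(50333399) = 3·8^8 + 3·8^3 + 3·8^2 + 2·8 + 7. Bump = 1162263922. G_7 = 1162263921.
G_7 = 1162263921. HB_9(1162263921) = 3·9^9 + 3·9^3 + 3·9^2 + 2·9 + 6. Bump = 30000003326. G_8 = 30000003325.

9, 81, 1023, 9842, 140743, 2471826, 50333399, 1162263921, 30000003325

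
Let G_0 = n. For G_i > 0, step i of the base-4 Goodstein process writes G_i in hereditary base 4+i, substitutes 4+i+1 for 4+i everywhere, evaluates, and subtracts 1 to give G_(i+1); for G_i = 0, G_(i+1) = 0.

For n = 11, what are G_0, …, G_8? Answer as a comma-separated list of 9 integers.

11, 12, 13, 14, 15, 15, 15, 15, 15

G_0 = 11. HB_4(11) = 2·4 + 3. Bump = 13. G_1 = 12.
G_1 = 12. HB_5(12) = 2·5 + 2. Bump = 14. G_2 = 13.
G_2 = 13. HB_6(13) = 2·6 + 1. Bump = 15. G_3 = 14.
G_3 = 14. HB_7(14) = 2·7. Bump = 16. G_4 = 15.
G_4 = 15. HB_8(15) = 8 + 7. Bump = 16. G_5 = 15.
G_5 = 15. HB_9(15) = 9 + 6. Bump = 16. G_6 = 15.
G_6 = 15. HB_10(15) = 10 + 5. Bump = 16. G_7 = 15.
G_7 = 15. HB_11(15) = 11 + 4. Bump = 16. G_8 = 15.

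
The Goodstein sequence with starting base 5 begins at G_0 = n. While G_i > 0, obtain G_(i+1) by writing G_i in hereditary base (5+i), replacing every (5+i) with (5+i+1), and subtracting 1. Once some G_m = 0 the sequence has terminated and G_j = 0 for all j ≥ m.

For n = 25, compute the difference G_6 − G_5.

4

base 5: 25 = 5^2; at 6: 6^2 = 36; next = 35
base 6: 35 = 5·6 + 5; at 7: 5·7 + 5 = 40; next = 39
base 7: 39 = 5·7 + 4; at 8: 5·8 + 4 = 44; next = 43
base 8: 43 = 5·8 + 3; at 9: 5·9 + 3 = 48; next = 47
base 9: 47 = 5·9 + 2; at 10: 5·10 + 2 = 52; next = 51
base 10: 51 = 5·10 + 1; at 11: 5·11 + 1 = 56; next = 55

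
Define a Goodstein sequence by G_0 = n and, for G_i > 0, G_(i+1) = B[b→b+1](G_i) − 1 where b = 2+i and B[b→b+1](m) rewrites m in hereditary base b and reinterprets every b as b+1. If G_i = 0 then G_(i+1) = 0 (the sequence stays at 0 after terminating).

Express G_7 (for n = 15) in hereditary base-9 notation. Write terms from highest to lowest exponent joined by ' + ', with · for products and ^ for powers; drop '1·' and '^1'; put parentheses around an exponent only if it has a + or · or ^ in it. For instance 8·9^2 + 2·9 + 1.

(0) 15|_2 = 2^(2 + 1) + 2^2 + 2 + 1 ↦ 3^(3 + 1) + 3^3 + 3 + 1|_3 = 112 ⇒ 111
(1) 111|_3 = 3^(3 + 1) + 3^3 + 3 ↦ 4^(4 + 1) + 4^4 + 4|_4 = 1284 ⇒ 1283
(2) 1283|_4 = 4^(4 + 1) + 4^4 + 3 ↦ 5^(5 + 1) + 5^5 + 3|_5 = 18753 ⇒ 18752
(3) 18752|_5 = 5^(5 + 1) + 5^5 + 2 ↦ 6^(6 + 1) + 6^6 + 2|_6 = 326594 ⇒ 326593
(4) 326593|_6 = 6^(6 + 1) + 6^6 + 1 ↦ 7^(7 + 1) + 7^7 + 1|_7 = 6588345 ⇒ 6588344
(5) 6588344|_7 = 7^(7 + 1) + 7^7 ↦ 8^(8 + 1) + 8^8|_8 = 150994944 ⇒ 150994943
(6) 150994943|_8 = 8^(8 + 1) + 7·8^7 + 7·8^6 + 7·8^5 + 7·8^4 + 7·8^3 + 7·8^2 + 7·8 + 7 ↦ 9^(9 + 1) + 7·9^7 + 7·9^6 + 7·9^5 + 7·9^4 + 7·9^3 + 7·9^2 + 7·9 + 7|_9 = 3524450281 ⇒ 3524450280

9^(9 + 1) + 7·9^7 + 7·9^6 + 7·9^5 + 7·9^4 + 7·9^3 + 7·9^2 + 7·9 + 6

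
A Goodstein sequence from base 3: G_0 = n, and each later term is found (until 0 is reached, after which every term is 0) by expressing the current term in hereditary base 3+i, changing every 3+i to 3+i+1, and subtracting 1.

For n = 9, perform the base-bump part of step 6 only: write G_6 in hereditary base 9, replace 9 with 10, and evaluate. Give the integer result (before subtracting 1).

9 —HB3→ 3^2 —bump→ 4^2 = 16 —(−1)→ 15
15 —HB4→ 3·4 + 3 —bump→ 3·5 + 3 = 18 —(−1)→ 17
17 —HB5→ 3·5 + 2 —bump→ 3·6 + 2 = 20 —(−1)→ 19
19 —HB6→ 3·6 + 1 —bump→ 3·7 + 1 = 22 —(−1)→ 21
21 —HB7→ 3·7 —bump→ 3·8 = 24 —(−1)→ 23
23 —HB8→ 2·8 + 7 —bump→ 2·9 + 7 = 25 —(−1)→ 24
24 —HB9→ 2·9 + 6 —bump→ 2·10 + 6 = 26 —(−1)→ 25

26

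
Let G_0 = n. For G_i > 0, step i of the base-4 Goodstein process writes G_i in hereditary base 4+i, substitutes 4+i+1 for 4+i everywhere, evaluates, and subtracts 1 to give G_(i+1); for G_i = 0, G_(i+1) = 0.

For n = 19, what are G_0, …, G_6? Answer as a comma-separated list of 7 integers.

19, 27, 37, 49, 63, 69, 75

G_0=19  [base 4] 4^2 + 3  →[4↦5]→  5^2 + 3 = 28  −1 ⇒ G_1=27
G_1=27  [base 5] 5^2 + 2  →[5↦6]→  6^2 + 2 = 38  −1 ⇒ G_2=37
G_2=37  [base 6] 6^2 + 1  →[6↦7]→  7^2 + 1 = 50  −1 ⇒ G_3=49
G_3=49  [base 7] 7^2  →[7↦8]→  8^2 = 64  −1 ⇒ G_4=63
G_4=63  [base 8] 7·8 + 7  →[8↦9]→  7·9 + 7 = 70  −1 ⇒ G_5=69
G_5=69  [base 9] 7·9 + 6  →[9↦10]→  7·10 + 6 = 76  −1 ⇒ G_6=75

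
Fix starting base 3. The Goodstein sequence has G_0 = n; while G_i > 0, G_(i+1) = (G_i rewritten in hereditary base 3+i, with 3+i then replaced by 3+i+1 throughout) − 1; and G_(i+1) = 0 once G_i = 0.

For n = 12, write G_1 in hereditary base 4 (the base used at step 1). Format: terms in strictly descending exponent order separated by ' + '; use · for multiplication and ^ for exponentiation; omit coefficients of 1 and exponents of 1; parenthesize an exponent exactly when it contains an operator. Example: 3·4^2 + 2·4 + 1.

4^2 + 3

base 3: 12 = 3^2 + 3; at 4: 4^2 + 4 = 20; next = 19
base 4: 19 = 4^2 + 3; at 5: 5^2 + 3 = 28; next = 27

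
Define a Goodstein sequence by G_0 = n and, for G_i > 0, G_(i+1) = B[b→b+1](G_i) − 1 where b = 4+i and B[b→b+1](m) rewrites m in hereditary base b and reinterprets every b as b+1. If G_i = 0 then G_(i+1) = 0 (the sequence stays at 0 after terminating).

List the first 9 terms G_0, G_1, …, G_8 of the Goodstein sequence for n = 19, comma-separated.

base 4: 19 = 4^2 + 3; at 5: 5^2 + 3 = 28; next = 27
base 5: 27 = 5^2 + 2; at 6: 6^2 + 2 = 38; next = 37
base 6: 37 = 6^2 + 1; at 7: 7^2 + 1 = 50; next = 49
base 7: 49 = 7^2; at 8: 8^2 = 64; next = 63
base 8: 63 = 7·8 + 7; at 9: 7·9 + 7 = 70; next = 69
base 9: 69 = 7·9 + 6; at 10: 7·10 + 6 = 76; next = 75
base 10: 75 = 7·10 + 5; at 11: 7·11 + 5 = 82; next = 81
base 11: 81 = 7·11 + 4; at 12: 7·12 + 4 = 88; next = 87

19, 27, 37, 49, 63, 69, 75, 81, 87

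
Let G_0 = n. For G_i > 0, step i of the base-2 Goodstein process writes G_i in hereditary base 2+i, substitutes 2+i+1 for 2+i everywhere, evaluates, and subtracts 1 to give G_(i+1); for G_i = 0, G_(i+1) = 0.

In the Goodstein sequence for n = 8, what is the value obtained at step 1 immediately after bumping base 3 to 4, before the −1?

554

base 2: 8 = 2^(2 + 1); at 3: 3^(3 + 1) = 81; next = 80
base 3: 80 = 2·3^3 + 2·3^2 + 2·3 + 2; at 4: 2·4^4 + 2·4^2 + 2·4 + 2 = 554; next = 553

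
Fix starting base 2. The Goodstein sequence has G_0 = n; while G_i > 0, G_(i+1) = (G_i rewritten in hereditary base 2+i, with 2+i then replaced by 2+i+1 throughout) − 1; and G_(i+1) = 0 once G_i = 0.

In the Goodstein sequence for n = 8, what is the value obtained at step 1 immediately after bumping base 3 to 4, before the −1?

i=0: 8 = 2^(2 + 1) (b=2); 2→3: 3^(3 + 1) = 81; 81−1 = 80
i=1: 80 = 2·3^3 + 2·3^2 + 2·3 + 2 (b=3); 3→4: 2·4^4 + 2·4^2 + 2·4 + 2 = 554; 554−1 = 553

554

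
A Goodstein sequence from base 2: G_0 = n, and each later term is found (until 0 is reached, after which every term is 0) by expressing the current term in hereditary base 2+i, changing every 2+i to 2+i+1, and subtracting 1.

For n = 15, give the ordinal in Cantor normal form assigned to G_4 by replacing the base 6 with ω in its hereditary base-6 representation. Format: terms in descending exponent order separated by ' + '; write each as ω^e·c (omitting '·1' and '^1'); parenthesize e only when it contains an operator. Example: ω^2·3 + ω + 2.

step 0: 15 = 2^(2 + 1) + 2^2 + 2 + 1; sub 3 for 2: 3^(3 + 1) + 3^3 + 3 + 1; = 112; G_1 = 112−1 = 111
step 1: 111 = 3^(3 + 1) + 3^3 + 3; sub 4 for 3: 4^(4 + 1) + 4^4 + 4; = 1284; G_2 = 1284−1 = 1283
step 2: 1283 = 4^(4 + 1) + 4^4 + 3; sub 5 for 4: 5^(5 + 1) + 5^5 + 3; = 18753; G_3 = 18753−1 = 18752
step 3: 18752 = 5^(5 + 1) + 5^5 + 2; sub 6 for 5: 6^(6 + 1) + 6^6 + 2; = 326594; G_4 = 326594−1 = 326593

ω^(ω + 1) + ω^ω + 1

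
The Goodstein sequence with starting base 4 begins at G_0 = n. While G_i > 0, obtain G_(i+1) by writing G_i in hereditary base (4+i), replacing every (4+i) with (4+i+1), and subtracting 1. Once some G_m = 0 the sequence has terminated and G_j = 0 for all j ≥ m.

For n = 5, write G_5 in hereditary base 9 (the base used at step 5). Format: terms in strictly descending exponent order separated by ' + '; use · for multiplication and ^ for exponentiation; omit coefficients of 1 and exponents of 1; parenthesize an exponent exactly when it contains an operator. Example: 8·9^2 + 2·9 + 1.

2

G_0=5  [base 4] 4 + 1  →[4↦5]→  5 + 1 = 6  −1 ⇒ G_1=5
G_1=5  [base 5] 5  →[5↦6]→  6 = 6  −1 ⇒ G_2=5
G_2=5  [base 6] 5  →[6↦7]→  5 = 5  −1 ⇒ G_3=4
G_3=4  [base 7] 4  →[7↦8]→  4 = 4  −1 ⇒ G_4=3
G_4=3  [base 8] 3  →[8↦9]→  3 = 3  −1 ⇒ G_5=2
G_5=2  [base 9] 2  →[9↦10]→  2 = 2  −1 ⇒ G_6=1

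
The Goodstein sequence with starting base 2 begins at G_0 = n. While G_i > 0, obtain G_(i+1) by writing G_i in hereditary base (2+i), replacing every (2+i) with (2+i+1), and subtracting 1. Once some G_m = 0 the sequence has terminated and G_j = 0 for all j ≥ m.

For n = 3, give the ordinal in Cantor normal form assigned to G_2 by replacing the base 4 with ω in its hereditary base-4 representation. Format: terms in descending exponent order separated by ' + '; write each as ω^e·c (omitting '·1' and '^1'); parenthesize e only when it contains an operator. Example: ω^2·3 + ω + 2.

step 0: 3 = 2 + 1; sub 3 for 2: 3 + 1; = 4; G_1 = 4−1 = 3
step 1: 3 = 3; sub 4 for 3: 4; = 4; G_2 = 4−1 = 3
step 2: 3 = 3; sub 5 for 4: 3; = 3; G_3 = 3−1 = 2

3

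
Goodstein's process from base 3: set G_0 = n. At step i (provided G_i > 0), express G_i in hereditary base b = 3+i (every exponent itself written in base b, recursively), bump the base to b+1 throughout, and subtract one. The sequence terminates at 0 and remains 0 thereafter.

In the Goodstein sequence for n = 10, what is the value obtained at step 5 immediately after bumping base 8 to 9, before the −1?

step 0: 10 = 3^2 + 1; sub 4 for 3: 4^2 + 1; = 17; G_1 = 17−1 = 16
step 1: 16 = 4^2; sub 5 for 4: 5^2; = 25; G_2 = 25−1 = 24
step 2: 24 = 4·5 + 4; sub 6 for 5: 4·6 + 4; = 28; G_3 = 28−1 = 27
step 3: 27 = 4·6 + 3; sub 7 for 6: 4·7 + 3; = 31; G_4 = 31−1 = 30
step 4: 30 = 4·7 + 2; sub 8 for 7: 4·8 + 2; = 34; G_5 = 34−1 = 33

37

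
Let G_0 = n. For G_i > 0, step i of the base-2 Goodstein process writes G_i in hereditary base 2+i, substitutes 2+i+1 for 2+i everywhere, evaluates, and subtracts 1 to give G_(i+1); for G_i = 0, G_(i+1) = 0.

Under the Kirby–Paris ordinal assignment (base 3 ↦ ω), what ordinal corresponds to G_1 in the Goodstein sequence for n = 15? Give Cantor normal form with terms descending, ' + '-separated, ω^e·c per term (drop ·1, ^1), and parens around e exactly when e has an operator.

i=0: 15 = 2^(2 + 1) + 2^2 + 2 + 1 (b=2); 2→3: 3^(3 + 1) + 3^3 + 3 + 1 = 112; 112−1 = 111
i=1: 111 = 3^(3 + 1) + 3^3 + 3 (b=3); 3→4: 4^(4 + 1) + 4^4 + 4 = 1284; 1284−1 = 1283

ω^(ω + 1) + ω^ω + ω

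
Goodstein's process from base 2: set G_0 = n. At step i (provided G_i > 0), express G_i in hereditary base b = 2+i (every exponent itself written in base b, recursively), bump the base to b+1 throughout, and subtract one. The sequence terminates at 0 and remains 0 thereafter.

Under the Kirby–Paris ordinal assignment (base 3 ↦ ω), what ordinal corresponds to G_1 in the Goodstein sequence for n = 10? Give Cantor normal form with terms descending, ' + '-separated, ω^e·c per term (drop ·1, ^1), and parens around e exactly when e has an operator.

(0) 10|_2 = 2^(2 + 1) + 2 ↦ 3^(3 + 1) + 3|_3 = 84 ⇒ 83
(1) 83|_3 = 3^(3 + 1) + 2 ↦ 4^(4 + 1) + 2|_4 = 1026 ⇒ 1025

ω^(ω + 1) + 2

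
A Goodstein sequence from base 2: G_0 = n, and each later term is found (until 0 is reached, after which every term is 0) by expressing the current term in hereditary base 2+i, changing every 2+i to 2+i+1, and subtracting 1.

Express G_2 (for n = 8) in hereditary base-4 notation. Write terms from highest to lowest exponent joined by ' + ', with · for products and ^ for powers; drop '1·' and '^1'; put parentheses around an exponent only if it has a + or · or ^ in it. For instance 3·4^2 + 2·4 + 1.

G_0 = 8. HB_2(8) = 2^(2 + 1). Bump = 81. G_1 = 80.
G_1 = 80. HB_3(80) = 2·3^3 + 2·3^2 + 2·3 + 2. Bump = 554. G_2 = 553.
G_2 = 553. HB_4(553) = 2·4^4 + 2·4^2 + 2·4 + 1. Bump = 6311. G_3 = 6310.

2·4^4 + 2·4^2 + 2·4 + 1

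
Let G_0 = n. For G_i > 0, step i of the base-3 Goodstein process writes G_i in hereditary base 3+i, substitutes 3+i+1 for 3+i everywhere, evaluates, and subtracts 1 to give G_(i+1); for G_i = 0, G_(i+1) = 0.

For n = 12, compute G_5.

[0] 12 ≡ 3^2 + 3 (base 3). Lift 4: 20. −1: 19.
[1] 19 ≡ 4^2 + 3 (base 4). Lift 5: 28. −1: 27.
[2] 27 ≡ 5^2 + 2 (base 5). Lift 6: 38. −1: 37.
[3] 37 ≡ 6^2 + 1 (base 6). Lift 7: 50. −1: 49.
[4] 49 ≡ 7^2 (base 7). Lift 8: 64. −1: 63.
[5] 63 ≡ 7·8 + 7 (base 8). Lift 9: 70. −1: 69.

63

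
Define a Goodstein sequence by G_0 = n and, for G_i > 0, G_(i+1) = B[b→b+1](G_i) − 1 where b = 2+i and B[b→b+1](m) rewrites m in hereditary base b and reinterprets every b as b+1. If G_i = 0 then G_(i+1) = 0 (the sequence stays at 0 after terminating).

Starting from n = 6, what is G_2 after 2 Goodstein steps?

base 2: 6 = 2^2 + 2; at 3: 3^3 + 3 = 30; next = 29
base 3: 29 = 3^3 + 2; at 4: 4^4 + 2 = 258; next = 257
base 4: 257 = 4^4 + 1; at 5: 5^5 + 1 = 3126; next = 3125

257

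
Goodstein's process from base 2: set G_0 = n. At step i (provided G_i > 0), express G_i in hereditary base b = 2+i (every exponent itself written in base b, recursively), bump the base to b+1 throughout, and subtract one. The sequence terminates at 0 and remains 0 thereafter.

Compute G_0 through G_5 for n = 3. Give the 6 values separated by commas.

3, 3, 3, 2, 1, 0

step 0: 3 = 2 + 1; sub 3 for 2: 3 + 1; = 4; G_1 = 4−1 = 3
step 1: 3 = 3; sub 4 for 3: 4; = 4; G_2 = 4−1 = 3
step 2: 3 = 3; sub 5 for 4: 3; = 3; G_3 = 3−1 = 2
step 3: 2 = 2; sub 6 for 5: 2; = 2; G_4 = 2−1 = 1
step 4: 1 = 1; sub 7 for 6: 1; = 1; G_5 = 1−1 = 0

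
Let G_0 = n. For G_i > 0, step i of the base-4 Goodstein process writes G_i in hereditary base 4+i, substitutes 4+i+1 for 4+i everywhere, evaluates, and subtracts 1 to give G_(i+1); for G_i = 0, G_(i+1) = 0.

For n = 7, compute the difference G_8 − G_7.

i=0: 7 = 4 + 3 (b=4); 4→5: 5 + 3 = 8; 8−1 = 7
i=1: 7 = 5 + 2 (b=5); 5→6: 6 + 2 = 8; 8−1 = 7
i=2: 7 = 6 + 1 (b=6); 6→7: 7 + 1 = 8; 8−1 = 7
i=3: 7 = 7 (b=7); 7→8: 8 = 8; 8−1 = 7
i=4: 7 = 7 (b=8); 8→9: 7 = 7; 7−1 = 6
i=5: 6 = 6 (b=9); 9→10: 6 = 6; 6−1 = 5
i=6: 5 = 5 (b=10); 10→11: 5 = 5; 5−1 = 4
i=7: 4 = 4 (b=11); 11→12: 4 = 4; 4−1 = 3

-1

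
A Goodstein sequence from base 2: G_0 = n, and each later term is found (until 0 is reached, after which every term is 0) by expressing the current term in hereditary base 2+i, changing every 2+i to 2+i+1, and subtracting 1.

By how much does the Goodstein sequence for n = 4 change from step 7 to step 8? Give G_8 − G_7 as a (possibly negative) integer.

[0] 4 ≡ 2^2 (base 2). Lift 3: 27. −1: 26.
[1] 26 ≡ 2·3^2 + 2·3 + 2 (base 3). Lift 4: 42. −1: 41.
[2] 41 ≡ 2·4^2 + 2·4 + 1 (base 4). Lift 5: 61. −1: 60.
[3] 60 ≡ 2·5^2 + 2·5 (base 5). Lift 6: 84. −1: 83.
[4] 83 ≡ 2·6^2 + 6 + 5 (base 6). Lift 7: 110. −1: 109.
[5] 109 ≡ 2·7^2 + 7 + 4 (base 7). Lift 8: 140. −1: 139.
[6] 139 ≡ 2·8^2 + 8 + 3 (base 8). Lift 9: 174. −1: 173.
[7] 173 ≡ 2·9^2 + 9 + 2 (base 9). Lift 10: 212. −1: 211.

38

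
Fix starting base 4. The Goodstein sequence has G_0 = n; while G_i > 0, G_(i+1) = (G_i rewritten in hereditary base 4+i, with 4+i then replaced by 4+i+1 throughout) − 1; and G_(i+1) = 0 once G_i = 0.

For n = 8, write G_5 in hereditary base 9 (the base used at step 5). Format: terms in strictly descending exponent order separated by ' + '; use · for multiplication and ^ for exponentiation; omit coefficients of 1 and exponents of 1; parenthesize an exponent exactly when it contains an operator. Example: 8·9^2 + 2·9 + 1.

step 0: 8 = 2·4; sub 5 for 4: 2·5; = 10; G_1 = 10−1 = 9
step 1: 9 = 5 + 4; sub 6 for 5: 6 + 4; = 10; G_2 = 10−1 = 9
step 2: 9 = 6 + 3; sub 7 for 6: 7 + 3; = 10; G_3 = 10−1 = 9
step 3: 9 = 7 + 2; sub 8 for 7: 8 + 2; = 10; G_4 = 10−1 = 9
step 4: 9 = 8 + 1; sub 9 for 8: 9 + 1; = 10; G_5 = 10−1 = 9
step 5: 9 = 9; sub 10 for 9: 10; = 10; G_6 = 10−1 = 9

9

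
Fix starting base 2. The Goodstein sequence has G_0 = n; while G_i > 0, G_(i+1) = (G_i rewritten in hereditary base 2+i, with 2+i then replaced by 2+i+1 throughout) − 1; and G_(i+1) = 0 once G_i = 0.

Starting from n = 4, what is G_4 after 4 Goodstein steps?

83

(0) 4|_2 = 2^2 ↦ 3^3|_3 = 27 ⇒ 26
(1) 26|_3 = 2·3^2 + 2·3 + 2 ↦ 2·4^2 + 2·4 + 2|_4 = 42 ⇒ 41
(2) 41|_4 = 2·4^2 + 2·4 + 1 ↦ 2·5^2 + 2·5 + 1|_5 = 61 ⇒ 60
(3) 60|_5 = 2·5^2 + 2·5 ↦ 2·6^2 + 2·6|_6 = 84 ⇒ 83
(4) 83|_6 = 2·6^2 + 6 + 5 ↦ 2·7^2 + 7 + 5|_7 = 110 ⇒ 109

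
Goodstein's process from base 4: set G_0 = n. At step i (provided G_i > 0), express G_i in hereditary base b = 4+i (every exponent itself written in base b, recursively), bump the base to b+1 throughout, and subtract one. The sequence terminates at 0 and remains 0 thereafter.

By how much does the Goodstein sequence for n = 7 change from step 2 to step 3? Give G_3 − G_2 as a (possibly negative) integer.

7 —HB4→ 4 + 3 —bump→ 5 + 3 = 8 —(−1)→ 7
7 —HB5→ 5 + 2 —bump→ 6 + 2 = 8 —(−1)→ 7
7 —HB6→ 6 + 1 —bump→ 7 + 1 = 8 —(−1)→ 7

0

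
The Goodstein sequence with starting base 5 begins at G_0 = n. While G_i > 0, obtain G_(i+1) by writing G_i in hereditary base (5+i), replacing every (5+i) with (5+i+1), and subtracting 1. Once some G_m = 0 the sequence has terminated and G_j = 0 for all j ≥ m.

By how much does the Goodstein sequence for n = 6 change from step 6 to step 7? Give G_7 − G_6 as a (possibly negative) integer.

6 —HB5→ 5 + 1 —bump→ 6 + 1 = 7 —(−1)→ 6
6 —HB6→ 6 —bump→ 7 = 7 —(−1)→ 6
6 —HB7→ 6 —bump→ 6 = 6 —(−1)→ 5
5 —HB8→ 5 —bump→ 5 = 5 —(−1)→ 4
4 —HB9→ 4 —bump→ 4 = 4 —(−1)→ 3
3 —HB10→ 3 —bump→ 3 = 3 —(−1)→ 2
2 —HB11→ 2 —bump→ 2 = 2 —(−1)→ 1

-1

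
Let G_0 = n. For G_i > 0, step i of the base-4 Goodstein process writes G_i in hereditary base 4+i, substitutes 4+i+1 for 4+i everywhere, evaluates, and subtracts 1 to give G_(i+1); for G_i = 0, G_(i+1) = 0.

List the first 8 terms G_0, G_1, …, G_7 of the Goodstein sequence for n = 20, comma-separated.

20, 29, 39, 51, 65, 81, 99, 107

base 4: 20 = 4^2 + 4; at 5: 5^2 + 5 = 30; next = 29
base 5: 29 = 5^2 + 4; at 6: 6^2 + 4 = 40; next = 39
base 6: 39 = 6^2 + 3; at 7: 7^2 + 3 = 52; next = 51
base 7: 51 = 7^2 + 2; at 8: 8^2 + 2 = 66; next = 65
base 8: 65 = 8^2 + 1; at 9: 9^2 + 1 = 82; next = 81
base 9: 81 = 9^2; at 10: 10^2 = 100; next = 99
base 10: 99 = 9·10 + 9; at 11: 9·11 + 9 = 108; next = 107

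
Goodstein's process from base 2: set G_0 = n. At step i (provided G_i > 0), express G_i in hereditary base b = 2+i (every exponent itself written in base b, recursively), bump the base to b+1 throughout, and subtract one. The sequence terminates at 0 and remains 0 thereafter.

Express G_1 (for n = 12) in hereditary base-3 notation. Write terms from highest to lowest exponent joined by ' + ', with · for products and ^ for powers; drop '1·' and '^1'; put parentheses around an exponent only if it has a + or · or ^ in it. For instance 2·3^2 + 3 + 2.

3^(3 + 1) + 2·3^2 + 2·3 + 2

12 —HB2→ 2^(2 + 1) + 2^2 —bump→ 3^(3 + 1) + 3^3 = 108 —(−1)→ 107
107 —HB3→ 3^(3 + 1) + 2·3^2 + 2·3 + 2 —bump→ 4^(4 + 1) + 2·4^2 + 2·4 + 2 = 1066 —(−1)→ 1065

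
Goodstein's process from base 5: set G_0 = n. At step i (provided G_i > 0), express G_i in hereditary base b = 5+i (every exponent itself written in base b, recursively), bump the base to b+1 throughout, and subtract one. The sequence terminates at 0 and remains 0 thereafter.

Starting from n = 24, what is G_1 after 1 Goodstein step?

24 —HB5→ 4·5 + 4 —bump→ 4·6 + 4 = 28 —(−1)→ 27
27 —HB6→ 4·6 + 3 —bump→ 4·7 + 3 = 31 —(−1)→ 30

27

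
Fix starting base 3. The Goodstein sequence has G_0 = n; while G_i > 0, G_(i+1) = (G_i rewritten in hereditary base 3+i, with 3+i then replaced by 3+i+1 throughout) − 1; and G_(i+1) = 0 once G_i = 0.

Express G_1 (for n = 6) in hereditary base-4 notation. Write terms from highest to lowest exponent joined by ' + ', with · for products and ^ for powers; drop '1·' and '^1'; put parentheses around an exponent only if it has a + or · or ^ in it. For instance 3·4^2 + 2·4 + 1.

4 + 3

i=0: 6 = 2·3 (b=3); 3→4: 2·4 = 8; 8−1 = 7
i=1: 7 = 4 + 3 (b=4); 4→5: 5 + 3 = 8; 8−1 = 7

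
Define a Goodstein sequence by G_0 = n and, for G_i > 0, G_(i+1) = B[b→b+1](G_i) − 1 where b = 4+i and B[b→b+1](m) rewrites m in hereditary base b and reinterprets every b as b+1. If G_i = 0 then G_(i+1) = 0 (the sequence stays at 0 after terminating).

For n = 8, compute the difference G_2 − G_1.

0

step 0: 8 = 2·4; sub 5 for 4: 2·5; = 10; G_1 = 10−1 = 9
step 1: 9 = 5 + 4; sub 6 for 5: 6 + 4; = 10; G_2 = 10−1 = 9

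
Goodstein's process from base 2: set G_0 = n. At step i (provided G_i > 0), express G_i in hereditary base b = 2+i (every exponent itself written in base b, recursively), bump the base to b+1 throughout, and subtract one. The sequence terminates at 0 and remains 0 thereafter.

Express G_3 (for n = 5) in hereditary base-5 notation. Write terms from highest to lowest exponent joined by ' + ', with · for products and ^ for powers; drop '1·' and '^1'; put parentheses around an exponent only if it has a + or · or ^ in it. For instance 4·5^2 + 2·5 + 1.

(0) 5|_2 = 2^2 + 1 ↦ 3^3 + 1|_3 = 28 ⇒ 27
(1) 27|_3 = 3^3 ↦ 4^4|_4 = 256 ⇒ 255
(2) 255|_4 = 3·4^3 + 3·4^2 + 3·4 + 3 ↦ 3·5^3 + 3·5^2 + 3·5 + 3|_5 = 468 ⇒ 467
(3) 467|_5 = 3·5^3 + 3·5^2 + 3·5 + 2 ↦ 3·6^3 + 3·6^2 + 3·6 + 2|_6 = 776 ⇒ 775

3·5^3 + 3·5^2 + 3·5 + 2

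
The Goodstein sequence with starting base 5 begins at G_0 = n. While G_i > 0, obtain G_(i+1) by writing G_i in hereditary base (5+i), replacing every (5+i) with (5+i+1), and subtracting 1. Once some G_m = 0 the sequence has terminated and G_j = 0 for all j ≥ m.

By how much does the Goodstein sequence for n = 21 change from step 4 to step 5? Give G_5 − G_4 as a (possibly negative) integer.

2

G_0 = 21. HB_5(21) = 4·5 + 1. Bump = 25. G_1 = 24.
G_1 = 24. HB_6(24) = 4·6. Bump = 28. G_2 = 27.
G_2 = 27. HB_7(27) = 3·7 + 6. Bump = 30. G_3 = 29.
G_3 = 29. HB_8(29) = 3·8 + 5. Bump = 32. G_4 = 31.
G_4 = 31. HB_9(31) = 3·9 + 4. Bump = 34. G_5 = 33.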